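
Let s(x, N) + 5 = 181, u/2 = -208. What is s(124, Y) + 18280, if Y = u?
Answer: 18456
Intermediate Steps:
u = -416 (u = 2*(-208) = -416)
Y = -416
s(x, N) = 176 (s(x, N) = -5 + 181 = 176)
s(124, Y) + 18280 = 176 + 18280 = 18456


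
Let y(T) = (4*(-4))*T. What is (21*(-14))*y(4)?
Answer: 18816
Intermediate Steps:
y(T) = -16*T
(21*(-14))*y(4) = (21*(-14))*(-16*4) = -294*(-64) = 18816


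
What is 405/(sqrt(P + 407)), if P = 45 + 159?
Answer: 405*sqrt(611)/611 ≈ 16.385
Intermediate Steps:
P = 204
405/(sqrt(P + 407)) = 405/(sqrt(204 + 407)) = 405/(sqrt(611)) = 405*(sqrt(611)/611) = 405*sqrt(611)/611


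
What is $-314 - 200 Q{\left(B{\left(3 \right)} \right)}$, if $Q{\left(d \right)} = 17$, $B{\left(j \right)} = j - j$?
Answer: $-3714$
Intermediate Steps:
$B{\left(j \right)} = 0$
$-314 - 200 Q{\left(B{\left(3 \right)} \right)} = -314 - 3400 = -3714$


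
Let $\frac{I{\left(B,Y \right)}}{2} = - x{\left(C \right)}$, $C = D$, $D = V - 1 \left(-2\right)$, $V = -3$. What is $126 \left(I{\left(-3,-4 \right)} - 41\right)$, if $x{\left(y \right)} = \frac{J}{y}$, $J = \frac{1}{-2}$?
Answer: $-5292$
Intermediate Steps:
$J = - \frac{1}{2} \approx -0.5$
$D = -1$ ($D = -3 - 1 \left(-2\right) = -3 - -2 = -3 + 2 = -1$)
$C = -1$
$x{\left(y \right)} = - \frac{1}{2 y}$
$I{\left(B,Y \right)} = -1$ ($I{\left(B,Y \right)} = 2 \left(- \frac{-1}{2 \left(-1\right)}\right) = 2 \left(- \frac{\left(-1\right) \left(-1\right)}{2}\right) = 2 \left(\left(-1\right) \frac{1}{2}\right) = 2 \left(- \frac{1}{2}\right) = -1$)
$126 \left(I{\left(-3,-4 \right)} - 41\right) = 126 \left(-1 - 41\right) = 126 \left(-42\right) = -5292$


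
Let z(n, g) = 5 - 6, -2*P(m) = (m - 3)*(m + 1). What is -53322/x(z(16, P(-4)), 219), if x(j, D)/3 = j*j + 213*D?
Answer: -8887/23324 ≈ -0.38102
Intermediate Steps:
P(m) = -(1 + m)*(-3 + m)/2 (P(m) = -(m - 3)*(m + 1)/2 = -(-3 + m)*(1 + m)/2 = -(1 + m)*(-3 + m)/2)
z(n, g) = -1
x(j, D) = 3*j**2 + 639*D (x(j, D) = 3*(j*j + 213*D) = 3*(j**2 + 213*D) = 3*j**2 + 639*D)
-53322/x(z(16, P(-4)), 219) = -53322/(3*(-1)**2 + 639*219) = -53322/(3*1 + 139941) = -53322/(3 + 139941) = -53322/139944 = -53322*1/139944 = -8887/23324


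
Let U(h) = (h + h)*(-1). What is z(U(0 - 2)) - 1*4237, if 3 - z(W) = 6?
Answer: -4240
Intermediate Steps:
U(h) = -2*h (U(h) = (2*h)*(-1) = -2*h)
z(W) = -3 (z(W) = 3 - 1*6 = 3 - 6 = -3)
z(U(0 - 2)) - 1*4237 = -3 - 1*4237 = -3 - 4237 = -4240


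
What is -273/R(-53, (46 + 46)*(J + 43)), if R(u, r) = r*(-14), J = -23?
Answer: 39/3680 ≈ 0.010598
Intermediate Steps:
R(u, r) = -14*r
-273/R(-53, (46 + 46)*(J + 43)) = -273*(-1/(14*(-23 + 43)*(46 + 46))) = -273/((-1288*20)) = -273/((-14*1840)) = -273/(-25760) = -273*(-1/25760) = 39/3680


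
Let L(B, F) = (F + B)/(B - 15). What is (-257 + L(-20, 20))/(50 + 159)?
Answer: -257/209 ≈ -1.2297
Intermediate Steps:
L(B, F) = (B + F)/(-15 + B)
(-257 + L(-20, 20))/(50 + 159) = (-257 + (-20 + 20)/(-15 - 20))/(50 + 159) = (-257 + 0/(-35))/209 = (-257 - 1/35*0)*(1/209) = (-257 + 0)*(1/209) = -257*1/209 = -257/209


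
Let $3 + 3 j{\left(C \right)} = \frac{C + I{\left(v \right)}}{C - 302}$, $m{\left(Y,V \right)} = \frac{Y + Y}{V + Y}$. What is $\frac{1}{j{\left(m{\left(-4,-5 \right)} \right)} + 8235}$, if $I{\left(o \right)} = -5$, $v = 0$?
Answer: $\frac{8130}{66942457} \approx 0.00012145$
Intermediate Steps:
$m{\left(Y,V \right)} = \frac{2 Y}{V + Y}$
$j{\left(C \right)} = -1 + \frac{-5 + C}{3 \left(-302 + C\right)}$ ($j{\left(C \right)} = -1 + \frac{\left(C - 5\right) \frac{1}{C - 302}}{3} = -1 + \frac{\left(-5 + C\right) \frac{1}{-302 + C}}{3} = -1 + \frac{\frac{1}{-302 + C} \left(-5 + C\right)}{3} = -1 + \frac{-5 + C}{3 \left(-302 + C\right)}$)
$\frac{1}{j{\left(m{\left(-4,-5 \right)} \right)} + 8235} = \frac{1}{\frac{901 - 2 \cdot 2 \left(-4\right) \frac{1}{-5 - 4}}{3 \left(-302 + 2 \left(-4\right) \frac{1}{-5 - 4}\right)} + 8235} = \frac{1}{\frac{901 - 2 \cdot 2 \left(-4\right) \frac{1}{-9}}{3 \left(-302 + 2 \left(-4\right) \frac{1}{-9}\right)} + 8235} = \frac{1}{\frac{901 - 2 \cdot 2 \left(-4\right) \left(- \frac{1}{9}\right)}{3 \left(-302 + 2 \left(-4\right) \left(- \frac{1}{9}\right)\right)} + 8235} = \frac{1}{\frac{901 - \frac{16}{9}}{3 \left(-302 + \frac{8}{9}\right)} + 8235} = \frac{1}{\frac{901 - \frac{16}{9}}{3 \left(- \frac{2710}{9}\right)} + 8235} = \frac{1}{\frac{1}{3} \left(- \frac{9}{2710}\right) \frac{8093}{9} + 8235} = \frac{1}{- \frac{8093}{8130} + 8235} = \frac{1}{\frac{66942457}{8130}} = \frac{8130}{66942457}$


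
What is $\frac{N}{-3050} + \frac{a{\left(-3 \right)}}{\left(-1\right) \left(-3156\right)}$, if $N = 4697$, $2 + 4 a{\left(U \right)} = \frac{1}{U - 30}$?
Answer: $- \frac{16040467}{10414800} \approx -1.5402$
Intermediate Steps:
$a{\left(U \right)} = - \frac{1}{2} + \frac{1}{4 \left(-30 + U\right)}$ ($a{\left(U \right)} = - \frac{1}{2} + \frac{1}{4 \left(U - 30\right)} = - \frac{1}{2} + \frac{1}{4 \left(-30 + U\right)}$)
$\frac{N}{-3050} + \frac{a{\left(-3 \right)}}{\left(-1\right) \left(-3156\right)} = \frac{4697}{-3050} + \frac{\frac{1}{4} \frac{1}{-30 - 3} \left(61 - -6\right)}{\left(-1\right) \left(-3156\right)} = 4697 \left(- \frac{1}{3050}\right) + \frac{\frac{1}{4} \frac{1}{-33} \left(61 + 6\right)}{3156} = - \frac{77}{50} + \frac{1}{4} \left(- \frac{1}{33}\right) 67 \cdot \frac{1}{3156} = - \frac{77}{50} - \frac{67}{416592} = - \frac{16040467}{10414800}$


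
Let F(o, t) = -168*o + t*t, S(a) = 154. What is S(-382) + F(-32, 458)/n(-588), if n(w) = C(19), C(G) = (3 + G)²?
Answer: 72419/121 ≈ 598.50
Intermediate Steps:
F(o, t) = t² - 168*o (F(o, t) = -168*o + t² = t² - 168*o)
n(w) = 484 (n(w) = (3 + 19)² = 22² = 484)
S(-382) + F(-32, 458)/n(-588) = 154 + (458² - 168*(-32))/484 = 154 + (209764 + 5376)*(1/484) = 154 + 215140*(1/484) = 154 + 53785/121 = 72419/121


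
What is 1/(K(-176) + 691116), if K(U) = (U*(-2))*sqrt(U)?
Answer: 172779/119415783140 - 88*I*sqrt(11)/29853945785 ≈ 1.4469e-6 - 9.7764e-9*I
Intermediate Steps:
K(U) = -2*U**(3/2) (K(U) = (-2*U)*sqrt(U) = -2*U**(3/2))
1/(K(-176) + 691116) = 1/(-(-1408)*I*sqrt(11) + 691116) = 1/(1408*I*sqrt(11) + 691116) = 1/(691116 + 1408*I*sqrt(11))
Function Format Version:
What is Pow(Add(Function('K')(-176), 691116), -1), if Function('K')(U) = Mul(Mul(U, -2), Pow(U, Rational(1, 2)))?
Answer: Add(Rational(172779, 119415783140), Mul(Rational(-88, 29853945785), I, Pow(11, Rational(1, 2)))) ≈ Add(1.4469e-6, Mul(-9.7764e-9, I))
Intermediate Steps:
Function('K')(U) = Mul(-2, Pow(U, Rational(3, 2))) (Function('K')(U) = Mul(Mul(-2, U), Pow(U, Rational(1, 2))) = Mul(-2, Pow(U, Rational(3, 2))))
Pow(Add(Function('K')(-176), 691116), -1) = Pow(Add(Mul(-2, Pow(-176, Rational(3, 2))), 691116), -1) = Pow(Add(Mul(-2, Mul(-704, I, Pow(11, Rational(1, 2)))), 691116), -1) = Pow(Add(Mul(1408, I, Pow(11, Rational(1, 2))), 691116), -1) = Pow(Add(691116, Mul(1408, I, Pow(11, Rational(1, 2)))), -1)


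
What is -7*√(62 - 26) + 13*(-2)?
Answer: -68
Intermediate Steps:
-7*√(62 - 26) + 13*(-2) = -7*√36 - 26 = -7*6 - 26 = -42 - 26 = -68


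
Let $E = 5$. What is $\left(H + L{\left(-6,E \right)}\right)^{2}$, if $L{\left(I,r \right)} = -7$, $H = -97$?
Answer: $10816$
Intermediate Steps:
$\left(H + L{\left(-6,E \right)}\right)^{2} = \left(-97 - 7\right)^{2} = \left(-104\right)^{2} = 10816$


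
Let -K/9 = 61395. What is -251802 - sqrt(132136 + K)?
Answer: -251802 - I*sqrt(420419) ≈ -2.518e+5 - 648.4*I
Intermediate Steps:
K = -552555 (K = -9*61395 = -552555)
-251802 - sqrt(132136 + K) = -251802 - sqrt(132136 - 552555) = -251802 - sqrt(-420419) = -251802 - I*sqrt(420419)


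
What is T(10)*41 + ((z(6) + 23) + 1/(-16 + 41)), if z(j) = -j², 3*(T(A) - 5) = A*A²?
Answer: 1039403/75 ≈ 13859.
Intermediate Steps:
T(A) = 5 + A³/3 (T(A) = 5 + (A*A²)/3 = 5 + A³/3)
T(10)*41 + ((z(6) + 23) + 1/(-16 + 41)) = (5 + (⅓)*10³)*41 + ((-1*6² + 23) + 1/(-16 + 41)) = (5 + (⅓)*1000)*41 + ((-1*36 + 23) + 1/25) = (5 + 1000/3)*41 + ((-36 + 23) + 1/25) = (1015/3)*41 + (-13 + 1/25) = 41615/3 - 324/25 = 1039403/75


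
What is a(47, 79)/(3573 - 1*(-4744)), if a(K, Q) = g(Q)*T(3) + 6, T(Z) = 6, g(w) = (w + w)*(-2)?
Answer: -1890/8317 ≈ -0.22725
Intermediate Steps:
g(w) = -4*w (g(w) = (2*w)*(-2) = -4*w)
a(K, Q) = 6 - 24*Q (a(K, Q) = -4*Q*6 + 6 = -24*Q + 6 = 6 - 24*Q)
a(47, 79)/(3573 - 1*(-4744)) = (6 - 24*79)/(3573 - 1*(-4744)) = (6 - 1896)/(3573 + 4744) = -1890/8317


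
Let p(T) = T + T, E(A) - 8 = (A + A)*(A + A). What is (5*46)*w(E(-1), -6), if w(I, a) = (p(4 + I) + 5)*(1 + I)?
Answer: 110630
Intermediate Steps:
E(A) = 8 + 4*A² (E(A) = 8 + (A + A)*(A + A) = 8 + (2*A)*(2*A) = 8 + 4*A²)
p(T) = 2*T
w(I, a) = (1 + I)*(13 + 2*I) (w(I, a) = (2*(4 + I) + 5)*(1 + I) = ((8 + 2*I) + 5)*(1 + I) = (13 + 2*I)*(1 + I) = (1 + I)*(13 + 2*I))
(5*46)*w(E(-1), -6) = (5*46)*(13 + 2*(8 + 4*(-1)²)² + 15*(8 + 4*(-1)²)) = 230*(13 + 2*(8 + 4*1)² + 15*(8 + 4*1)) = 230*(13 + 2*(8 + 4)² + 15*(8 + 4)) = 230*(13 + 2*12² + 15*12) = 230*(13 + 2*144 + 180) = 230*(13 + 288 + 180) = 230*481 = 110630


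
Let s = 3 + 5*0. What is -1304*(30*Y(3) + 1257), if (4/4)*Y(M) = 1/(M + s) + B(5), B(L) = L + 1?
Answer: -1880368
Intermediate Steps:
s = 3 (s = 3 + 0 = 3)
B(L) = 1 + L
Y(M) = 6 + 1/(3 + M) (Y(M) = 1/(M + 3) + (1 + 5) = 1/(3 + M) + 6 = 6 + 1/(3 + M))
-1304*(30*Y(3) + 1257) = -1304*(30*((19 + 6*3)/(3 + 3)) + 1257) = -1304*(30*((19 + 18)/6) + 1257) = -1304*(30*((⅙)*37) + 1257) = -1304*(30*(37/6) + 1257) = -1304*(185 + 1257) = -1304*1442 = -1880368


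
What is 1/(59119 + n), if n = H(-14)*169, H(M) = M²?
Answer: 1/92243 ≈ 1.0841e-5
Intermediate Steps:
n = 33124 (n = (-14)²*169 = 196*169 = 33124)
1/(59119 + n) = 1/(59119 + 33124) = 1/92243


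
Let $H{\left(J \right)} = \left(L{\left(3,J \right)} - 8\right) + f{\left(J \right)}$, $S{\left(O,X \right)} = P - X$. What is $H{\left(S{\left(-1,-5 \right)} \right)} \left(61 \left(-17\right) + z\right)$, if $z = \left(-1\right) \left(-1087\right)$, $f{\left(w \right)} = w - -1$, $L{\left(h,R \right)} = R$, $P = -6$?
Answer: $-450$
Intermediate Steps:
$f{\left(w \right)} = 1 + w$ ($f{\left(w \right)} = w + 1 = 1 + w$)
$S{\left(O,X \right)} = -6 - X$
$H{\left(J \right)} = -7 + 2 J$ ($H{\left(J \right)} = \left(J - 8\right) + \left(1 + J\right) = \left(-8 + J\right) + \left(1 + J\right) = -7 + 2 J$)
$z = 1087$
$H{\left(S{\left(-1,-5 \right)} \right)} \left(61 \left(-17\right) + z\right) = \left(-7 + 2 \left(-6 - -5\right)\right) \left(61 \left(-17\right) + 1087\right) = \left(-7 + 2 \left(-6 + 5\right)\right) \left(-1037 + 1087\right) = \left(-7 + 2 \left(-1\right)\right) 50 = \left(-7 - 2\right) 50 = \left(-9\right) 50 = -450$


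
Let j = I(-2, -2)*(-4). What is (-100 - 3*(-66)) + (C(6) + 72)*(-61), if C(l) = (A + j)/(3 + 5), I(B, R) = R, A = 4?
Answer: -8771/2 ≈ -4385.5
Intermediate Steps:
j = 8 (j = -2*(-4) = 8)
C(l) = 3/2 (C(l) = (4 + 8)/(3 + 5) = 12/8 = 12*(1/8) = 3/2)
(-100 - 3*(-66)) + (C(6) + 72)*(-61) = (-100 - 3*(-66)) + (3/2 + 72)*(-61) = (-100 + 198) + (147/2)*(-61) = 98 - 8967/2 = -8771/2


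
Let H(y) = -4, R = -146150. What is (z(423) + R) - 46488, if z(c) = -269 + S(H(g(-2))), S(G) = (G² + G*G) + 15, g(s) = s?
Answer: -192860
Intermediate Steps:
S(G) = 15 + 2*G² (S(G) = (G² + G²) + 15 = 2*G² + 15 = 15 + 2*G²)
z(c) = -222 (z(c) = -269 + (15 + 2*(-4)²) = -269 + (15 + 2*16) = -269 + (15 + 32) = -269 + 47 = -222)
(z(423) + R) - 46488 = (-222 - 146150) - 46488 = -146372 - 46488 = -192860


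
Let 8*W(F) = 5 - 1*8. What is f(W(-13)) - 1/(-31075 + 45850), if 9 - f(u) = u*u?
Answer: 8377361/945600 ≈ 8.8593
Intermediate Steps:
W(F) = -3/8 (W(F) = (5 - 1*8)/8 = (5 - 8)/8 = (⅛)*(-3) = -3/8)
f(u) = 9 - u² (f(u) = 9 - u*u = 9 - u²)
f(W(-13)) - 1/(-31075 + 45850) = (9 - (-3/8)²) - 1/(-31075 + 45850) = (9 - 1*9/64) - 1/14775 = (9 - 9/64) - 1*1/14775 = 567/64 - 1/14775 = 8377361/945600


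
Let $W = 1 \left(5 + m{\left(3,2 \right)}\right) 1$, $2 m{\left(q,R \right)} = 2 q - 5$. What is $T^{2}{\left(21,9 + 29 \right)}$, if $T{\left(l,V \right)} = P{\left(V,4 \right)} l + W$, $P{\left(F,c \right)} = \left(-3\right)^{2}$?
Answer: $\frac{151321}{4} \approx 37830.0$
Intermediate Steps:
$P{\left(F,c \right)} = 9$
$m{\left(q,R \right)} = - \frac{5}{2} + q$ ($m{\left(q,R \right)} = \frac{2 q - 5}{2} = \frac{-5 + 2 q}{2} = - \frac{5}{2} + q$)
$W = \frac{11}{2}$ ($W = 1 \left(5 + \left(- \frac{5}{2} + 3\right)\right) 1 = 1 \left(5 + \frac{1}{2}\right) 1 = 1 \cdot \frac{11}{2} \cdot 1 = 1 \cdot \frac{11}{2} = \frac{11}{2} \approx 5.5$)
$T{\left(l,V \right)} = \frac{11}{2} + 9 l$ ($T{\left(l,V \right)} = 9 l + \frac{11}{2} = \frac{11}{2} + 9 l$)
$T^{2}{\left(21,9 + 29 \right)} = \left(\frac{11}{2} + 9 \cdot 21\right)^{2} = \left(\frac{11}{2} + 189\right)^{2} = \left(\frac{389}{2}\right)^{2} = \frac{151321}{4}$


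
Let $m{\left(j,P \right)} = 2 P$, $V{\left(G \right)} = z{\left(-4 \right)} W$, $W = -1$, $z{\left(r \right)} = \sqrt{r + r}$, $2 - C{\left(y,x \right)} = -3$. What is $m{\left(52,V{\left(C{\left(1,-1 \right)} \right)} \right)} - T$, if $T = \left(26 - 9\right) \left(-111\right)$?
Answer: $1887 - 4 i \sqrt{2} \approx 1887.0 - 5.6569 i$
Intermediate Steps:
$C{\left(y,x \right)} = 5$ ($C{\left(y,x \right)} = 2 - -3 = 2 + 3 = 5$)
$z{\left(r \right)} = \sqrt{2} \sqrt{r}$ ($z{\left(r \right)} = \sqrt{2 r} = \sqrt{2} \sqrt{r}$)
$V{\left(G \right)} = - 2 i \sqrt{2}$ ($V{\left(G \right)} = \sqrt{2} \sqrt{-4} \left(-1\right) = \sqrt{2} \cdot 2 i \left(-1\right) = 2 i \sqrt{2} \left(-1\right) = - 2 i \sqrt{2}$)
$T = -1887$ ($T = 17 \left(-111\right) = -1887$)
$m{\left(52,V{\left(C{\left(1,-1 \right)} \right)} \right)} - T = 2 \left(- 2 i \sqrt{2}\right) - -1887 = - 4 i \sqrt{2} + 1887 = 1887 - 4 i \sqrt{2}$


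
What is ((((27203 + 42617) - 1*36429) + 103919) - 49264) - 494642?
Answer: -406596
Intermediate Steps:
((((27203 + 42617) - 1*36429) + 103919) - 49264) - 494642 = (((69820 - 36429) + 103919) - 49264) - 494642 = ((33391 + 103919) - 49264) - 494642 = (137310 - 49264) - 494642 = 88046 - 494642 = -406596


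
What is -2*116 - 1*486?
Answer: -718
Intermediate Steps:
-2*116 - 1*486 = -232 - 486 = -718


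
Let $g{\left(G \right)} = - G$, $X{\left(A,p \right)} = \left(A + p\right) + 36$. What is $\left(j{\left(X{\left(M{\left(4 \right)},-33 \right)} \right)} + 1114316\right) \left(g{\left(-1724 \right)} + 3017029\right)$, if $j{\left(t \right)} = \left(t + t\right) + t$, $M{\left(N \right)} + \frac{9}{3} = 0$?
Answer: $3363844767948$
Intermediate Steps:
$M{\left(N \right)} = -3$ ($M{\left(N \right)} = -3 + 0 = -3$)
$X{\left(A,p \right)} = 36 + A + p$
$j{\left(t \right)} = 3 t$ ($j{\left(t \right)} = 2 t + t = 3 t$)
$\left(j{\left(X{\left(M{\left(4 \right)},-33 \right)} \right)} + 1114316\right) \left(g{\left(-1724 \right)} + 3017029\right) = \left(3 \left(36 - 3 - 33\right) + 1114316\right) \left(\left(-1\right) \left(-1724\right) + 3017029\right) = \left(3 \cdot 0 + 1114316\right) \left(1724 + 3017029\right) = \left(0 + 1114316\right) 3018753 = 1114316 \cdot 3018753 = 3363844767948$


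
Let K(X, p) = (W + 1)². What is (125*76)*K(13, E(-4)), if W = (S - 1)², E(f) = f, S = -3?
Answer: 2745500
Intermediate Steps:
W = 16 (W = (-3 - 1)² = (-4)² = 16)
K(X, p) = 289 (K(X, p) = (16 + 1)² = 17² = 289)
(125*76)*K(13, E(-4)) = (125*76)*289 = 9500*289 = 2745500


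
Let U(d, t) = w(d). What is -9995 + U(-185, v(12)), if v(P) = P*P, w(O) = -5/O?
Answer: -369814/37 ≈ -9995.0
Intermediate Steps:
v(P) = P**2
U(d, t) = -5/d
-9995 + U(-185, v(12)) = -9995 - 5/(-185) = -9995 - 5*(-1/185) = -9995 + 1/37 = -369814/37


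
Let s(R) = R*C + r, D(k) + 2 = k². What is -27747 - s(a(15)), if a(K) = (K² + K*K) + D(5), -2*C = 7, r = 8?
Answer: -52199/2 ≈ -26100.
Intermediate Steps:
D(k) = -2 + k²
C = -7/2 (C = -½*7 = -7/2 ≈ -3.5000)
a(K) = 23 + 2*K² (a(K) = (K² + K*K) + (-2 + 5²) = (K² + K²) + (-2 + 25) = 2*K² + 23 = 23 + 2*K²)
s(R) = 8 - 7*R/2 (s(R) = R*(-7/2) + 8 = -7*R/2 + 8 = 8 - 7*R/2)
-27747 - s(a(15)) = -27747 - (8 - 7*(23 + 2*15²)/2) = -27747 - (8 - 7*(23 + 2*225)/2) = -27747 - (8 - 7*(23 + 450)/2) = -27747 - (8 - 7/2*473) = -27747 - (8 - 3311/2) = -27747 - 1*(-3295/2) = -27747 + 3295/2 = -52199/2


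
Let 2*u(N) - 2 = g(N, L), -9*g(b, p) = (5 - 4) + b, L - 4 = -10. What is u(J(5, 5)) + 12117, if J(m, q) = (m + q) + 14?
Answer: 218099/18 ≈ 12117.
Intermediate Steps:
L = -6 (L = 4 - 10 = -6)
g(b, p) = -1/9 - b/9 (g(b, p) = -((5 - 4) + b)/9 = -(1 + b)/9 = -1/9 - b/9)
J(m, q) = 14 + m + q
u(N) = 17/18 - N/18 (u(N) = 1 + (-1/9 - N/9)/2 = 1 + (-1/18 - N/18) = 17/18 - N/18)
u(J(5, 5)) + 12117 = (17/18 - (14 + 5 + 5)/18) + 12117 = (17/18 - 1/18*24) + 12117 = (17/18 - 4/3) + 12117 = -7/18 + 12117 = 218099/18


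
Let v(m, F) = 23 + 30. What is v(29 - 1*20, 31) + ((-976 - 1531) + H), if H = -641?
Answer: -3095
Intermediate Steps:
v(m, F) = 53
v(29 - 1*20, 31) + ((-976 - 1531) + H) = 53 + ((-976 - 1531) - 641) = 53 + (-2507 - 641) = 53 - 3148 = -3095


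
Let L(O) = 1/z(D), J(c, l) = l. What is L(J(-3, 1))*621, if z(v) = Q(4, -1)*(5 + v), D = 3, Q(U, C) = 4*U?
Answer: 621/128 ≈ 4.8516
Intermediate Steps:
z(v) = 80 + 16*v (z(v) = (4*4)*(5 + v) = 16*(5 + v) = 80 + 16*v)
L(O) = 1/128 (L(O) = 1/(80 + 16*3) = 1/(80 + 48) = 1/128)
L(J(-3, 1))*621 = (1/128)*621 = 621/128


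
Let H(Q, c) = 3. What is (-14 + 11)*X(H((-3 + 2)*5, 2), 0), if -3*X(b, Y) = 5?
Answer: 5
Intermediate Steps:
X(b, Y) = -5/3 (X(b, Y) = -⅓*5 = -5/3)
(-14 + 11)*X(H((-3 + 2)*5, 2), 0) = (-14 + 11)*(-5/3) = -3*(-5/3) = 5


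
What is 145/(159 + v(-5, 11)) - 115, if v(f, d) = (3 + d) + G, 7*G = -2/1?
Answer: -138020/1209 ≈ -114.16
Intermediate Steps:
G = -2/7 (G = (-2/1)/7 = (-2*1)/7 = (1/7)*(-2) = -2/7 ≈ -0.28571)
v(f, d) = 19/7 + d (v(f, d) = (3 + d) - 2/7 = 19/7 + d)
145/(159 + v(-5, 11)) - 115 = 145/(159 + (19/7 + 11)) - 115 = 145/(159 + 96/7) - 115 = 145/(1209/7) - 115 = 145*(7/1209) - 115 = 1015/1209 - 115 = -138020/1209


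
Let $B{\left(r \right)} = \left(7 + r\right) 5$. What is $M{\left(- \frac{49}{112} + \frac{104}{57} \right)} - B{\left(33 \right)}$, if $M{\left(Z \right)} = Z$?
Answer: $- \frac{181135}{912} \approx -198.61$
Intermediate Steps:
$B{\left(r \right)} = 35 + 5 r$
$M{\left(- \frac{49}{112} + \frac{104}{57} \right)} - B{\left(33 \right)} = \left(- \frac{49}{112} + \frac{104}{57}\right) - \left(35 + 5 \cdot 33\right) = \left(\left(-49\right) \frac{1}{112} + 104 \cdot \frac{1}{57}\right) - \left(35 + 165\right) = \left(- \frac{7}{16} + \frac{104}{57}\right) - 200 = \frac{1265}{912} - 200 = - \frac{181135}{912}$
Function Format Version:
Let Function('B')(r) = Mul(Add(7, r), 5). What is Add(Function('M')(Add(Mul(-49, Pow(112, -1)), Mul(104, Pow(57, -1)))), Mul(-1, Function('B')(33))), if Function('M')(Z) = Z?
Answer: Rational(-181135, 912) ≈ -198.61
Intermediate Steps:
Function('B')(r) = Add(35, Mul(5, r))
Add(Function('M')(Add(Mul(-49, Pow(112, -1)), Mul(104, Pow(57, -1)))), Mul(-1, Function('B')(33))) = Add(Add(Mul(-49, Pow(112, -1)), Mul(104, Pow(57, -1))), Mul(-1, Add(35, Mul(5, 33)))) = Add(Add(Mul(-49, Rational(1, 112)), Mul(104, Rational(1, 57))), Mul(-1, Add(35, 165))) = Add(Add(Rational(-7, 16), Rational(104, 57)), Mul(-1, 200)) = Add(Rational(1265, 912), -200) = Rational(-181135, 912)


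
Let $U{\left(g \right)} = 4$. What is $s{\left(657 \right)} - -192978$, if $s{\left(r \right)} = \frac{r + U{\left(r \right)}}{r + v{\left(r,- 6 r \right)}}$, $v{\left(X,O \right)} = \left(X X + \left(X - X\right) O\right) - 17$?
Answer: $\frac{83422267303}{432289} \approx 1.9298 \cdot 10^{5}$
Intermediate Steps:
$v{\left(X,O \right)} = -17 + X^{2}$ ($v{\left(X,O \right)} = \left(X^{2} + 0 O\right) - 17 = \left(X^{2} + 0\right) - 17 = X^{2} - 17 = -17 + X^{2}$)
$s{\left(r \right)} = \frac{4 + r}{-17 + r + r^{2}}$ ($s{\left(r \right)} = \frac{r + 4}{r + \left(-17 + r^{2}\right)} = \frac{4 + r}{-17 + r + r^{2}}$)
$s{\left(657 \right)} - -192978 = \frac{4 + 657}{-17 + 657 + 657^{2}} - -192978 = \frac{1}{-17 + 657 + 431649} \cdot 661 + 192978 = \frac{1}{432289} \cdot 661 + 192978 = \frac{661}{432289} + 192978 = \frac{83422267303}{432289}$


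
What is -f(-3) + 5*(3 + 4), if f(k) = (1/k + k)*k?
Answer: 25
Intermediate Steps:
f(k) = k*(k + 1/k) (f(k) = (k + 1/k)*k = k*(k + 1/k))
-f(-3) + 5*(3 + 4) = -(1 + (-3)²) + 5*(3 + 4) = -(1 + 9) + 5*7 = -1*10 + 35 = -10 + 35 = 25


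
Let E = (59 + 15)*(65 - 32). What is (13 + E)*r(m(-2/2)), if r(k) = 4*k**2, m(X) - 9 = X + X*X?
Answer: 795420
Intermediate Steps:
m(X) = 9 + X + X**2 (m(X) = 9 + (X + X*X) = 9 + (X + X**2) = 9 + X + X**2)
E = 2442 (E = 74*33 = 2442)
(13 + E)*r(m(-2/2)) = (13 + 2442)*(4*(9 - 2/2 + (-2/2)**2)**2) = 2455*(4*(9 - 2*1/2 + (-2*1/2)**2)**2) = 2455*(4*(9 - 1 + (-1)**2)**2) = 2455*(4*(9 - 1 + 1)**2) = 2455*(4*9**2) = 2455*(4*81) = 2455*324 = 795420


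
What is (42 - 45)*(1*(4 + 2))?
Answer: -18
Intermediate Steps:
(42 - 45)*(1*(4 + 2)) = -3*6 = -18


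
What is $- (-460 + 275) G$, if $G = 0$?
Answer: $0$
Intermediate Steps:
$- (-460 + 275) G = - (-460 + 275) 0 = \left(-1\right) \left(-185\right) 0 = 185 \cdot 0 = 0$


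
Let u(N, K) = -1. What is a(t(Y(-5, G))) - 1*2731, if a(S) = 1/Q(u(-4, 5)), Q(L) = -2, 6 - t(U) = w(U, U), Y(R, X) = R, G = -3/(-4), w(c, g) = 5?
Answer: -5463/2 ≈ -2731.5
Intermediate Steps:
G = 3/4 (G = -3*(-1/4) = 3/4 ≈ 0.75000)
t(U) = 1 (t(U) = 6 - 1*5 = 6 - 5 = 1)
a(S) = -1/2 (a(S) = 1/(-2) = -1/2)
a(t(Y(-5, G))) - 1*2731 = -1/2 - 1*2731 = -1/2 - 2731 = -5463/2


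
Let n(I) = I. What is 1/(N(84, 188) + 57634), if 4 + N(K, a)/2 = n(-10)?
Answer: 1/57606 ≈ 1.7359e-5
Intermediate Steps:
N(K, a) = -28 (N(K, a) = -8 + 2*(-10) = -8 - 20 = -28)
1/(N(84, 188) + 57634) = 1/(-28 + 57634) = 1/57606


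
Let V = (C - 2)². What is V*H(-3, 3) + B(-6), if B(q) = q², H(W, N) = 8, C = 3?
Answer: 44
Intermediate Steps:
V = 1 (V = (3 - 2)² = 1² = 1)
V*H(-3, 3) + B(-6) = 1*8 + (-6)² = 8 + 36 = 44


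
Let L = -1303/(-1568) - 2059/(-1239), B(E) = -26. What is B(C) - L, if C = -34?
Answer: -7907783/277536 ≈ -28.493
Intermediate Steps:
L = 691847/277536 (L = -1303*(-1/1568) - 2059*(-1/1239) = 1303/1568 + 2059/1239 = 691847/277536 ≈ 2.4928)
B(C) - L = -26 - 1*691847/277536 = -26 - 691847/277536 = -7907783/277536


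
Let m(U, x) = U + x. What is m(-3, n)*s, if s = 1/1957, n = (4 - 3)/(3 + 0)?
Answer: -8/5871 ≈ -0.0013626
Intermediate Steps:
n = ⅓ (n = 1/3 = 1*(⅓) = ⅓ ≈ 0.33333)
s = 1/1957 ≈ 0.00051099
m(-3, n)*s = (-3 + ⅓)*(1/1957) = -8/3*1/1957 = -8/5871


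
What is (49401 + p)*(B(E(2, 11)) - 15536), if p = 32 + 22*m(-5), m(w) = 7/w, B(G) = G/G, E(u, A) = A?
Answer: -767463177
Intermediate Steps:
B(G) = 1
p = 6/5 (p = 32 + 22*(7/(-5)) = 32 + 22*(7*(-⅕)) = 32 + 22*(-7/5) = 32 - 154/5 = 6/5 ≈ 1.2000)
(49401 + p)*(B(E(2, 11)) - 15536) = (49401 + 6/5)*(1 - 15536) = (247011/5)*(-15535) = -767463177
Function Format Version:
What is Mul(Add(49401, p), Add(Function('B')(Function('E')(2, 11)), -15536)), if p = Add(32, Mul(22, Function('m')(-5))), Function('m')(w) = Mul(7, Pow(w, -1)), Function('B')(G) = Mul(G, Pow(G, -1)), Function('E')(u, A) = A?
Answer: -767463177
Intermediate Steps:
Function('B')(G) = 1
p = Rational(6, 5) (p = Add(32, Mul(22, Mul(7, Pow(-5, -1)))) = Add(32, Mul(22, Mul(7, Rational(-1, 5)))) = Add(32, Mul(22, Rational(-7, 5))) = Add(32, Rational(-154, 5)) = Rational(6, 5) ≈ 1.2000)
Mul(Add(49401, p), Add(Function('B')(Function('E')(2, 11)), -15536)) = Mul(Add(49401, Rational(6, 5)), Add(1, -15536)) = Mul(Rational(247011, 5), -15535) = -767463177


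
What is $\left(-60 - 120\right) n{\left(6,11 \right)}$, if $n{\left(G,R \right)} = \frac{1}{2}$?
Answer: $-90$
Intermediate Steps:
$n{\left(G,R \right)} = \frac{1}{2}$
$\left(-60 - 120\right) n{\left(6,11 \right)} = \left(-60 - 120\right) \frac{1}{2} = \left(-180\right) \frac{1}{2} = -90$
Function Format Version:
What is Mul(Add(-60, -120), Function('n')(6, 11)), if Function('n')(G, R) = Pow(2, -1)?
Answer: -90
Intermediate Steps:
Function('n')(G, R) = Rational(1, 2)
Mul(Add(-60, -120), Function('n')(6, 11)) = Mul(Add(-60, -120), Rational(1, 2)) = Mul(-180, Rational(1, 2)) = -90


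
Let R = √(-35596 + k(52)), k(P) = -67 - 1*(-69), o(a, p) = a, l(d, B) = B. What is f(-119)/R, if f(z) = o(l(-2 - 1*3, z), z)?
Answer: 119*I*√26/962 ≈ 0.63075*I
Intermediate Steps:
k(P) = 2 (k(P) = -67 + 69 = 2)
R = 37*I*√26 (R = √(-35596 + 2) = √(-35594) = 37*I*√26 ≈ 188.66*I)
f(z) = z
f(-119)/R = -119*(-I*√26/962) = -(-119)*I*√26/962 = 119*I*√26/962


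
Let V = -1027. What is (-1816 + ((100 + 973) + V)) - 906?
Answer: -2676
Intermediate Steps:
(-1816 + ((100 + 973) + V)) - 906 = (-1816 + ((100 + 973) - 1027)) - 906 = (-1816 + (1073 - 1027)) - 906 = (-1816 + 46) - 906 = -1770 - 906 = -2676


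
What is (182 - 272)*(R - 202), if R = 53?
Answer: 13410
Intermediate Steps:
(182 - 272)*(R - 202) = (182 - 272)*(53 - 202) = -90*(-149) = 13410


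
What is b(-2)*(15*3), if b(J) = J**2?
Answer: 180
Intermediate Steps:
b(-2)*(15*3) = (-2)**2*(15*3) = 4*45 = 180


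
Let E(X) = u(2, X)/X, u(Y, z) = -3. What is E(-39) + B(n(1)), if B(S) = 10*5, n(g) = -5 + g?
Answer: 651/13 ≈ 50.077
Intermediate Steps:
E(X) = -3/X
B(S) = 50
E(-39) + B(n(1)) = -3/(-39) + 50 = -3*(-1/39) + 50 = 1/13 + 50 = 651/13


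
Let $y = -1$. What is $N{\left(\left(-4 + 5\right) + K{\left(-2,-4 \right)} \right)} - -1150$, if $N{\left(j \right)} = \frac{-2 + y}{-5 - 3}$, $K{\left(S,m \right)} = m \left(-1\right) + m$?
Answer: $\frac{9203}{8} \approx 1150.4$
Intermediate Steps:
$K{\left(S,m \right)} = 0$ ($K{\left(S,m \right)} = - m + m = 0$)
$N{\left(j \right)} = \frac{3}{8}$ ($N{\left(j \right)} = \frac{-2 - 1}{-5 - 3} = - \frac{3}{-8} = \left(-3\right) \left(- \frac{1}{8}\right) = \frac{3}{8}$)
$N{\left(\left(-4 + 5\right) + K{\left(-2,-4 \right)} \right)} - -1150 = \frac{3}{8} - -1150 = \frac{3}{8} + 1150 = \frac{9203}{8}$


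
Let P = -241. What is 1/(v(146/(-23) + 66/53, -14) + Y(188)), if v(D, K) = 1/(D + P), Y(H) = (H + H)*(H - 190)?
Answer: -299999/225600467 ≈ -0.0013298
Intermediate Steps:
Y(H) = 2*H*(-190 + H) (Y(H) = (2*H)*(-190 + H) = 2*H*(-190 + H))
v(D, K) = 1/(-241 + D) (v(D, K) = 1/(D - 241) = 1/(-241 + D))
1/(v(146/(-23) + 66/53, -14) + Y(188)) = 1/(1/(-241 + (146/(-23) + 66/53)) + 2*188*(-190 + 188)) = 1/(1/(-241 + (146*(-1/23) + 66*(1/53))) + 2*188*(-2)) = 1/(1/(-241 + (-146/23 + 66/53)) - 752) = 1/(1/(-241 - 6220/1219) - 752) = 1/(1/(-299999/1219) - 752) = 1/(-1219/299999 - 752) = 1/(-225600467/299999) = -299999/225600467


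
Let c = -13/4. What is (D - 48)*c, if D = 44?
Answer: 13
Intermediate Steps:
c = -13/4 (c = -13*1/4 = -13/4 ≈ -3.2500)
(D - 48)*c = (44 - 48)*(-13/4) = -4*(-13/4) = 13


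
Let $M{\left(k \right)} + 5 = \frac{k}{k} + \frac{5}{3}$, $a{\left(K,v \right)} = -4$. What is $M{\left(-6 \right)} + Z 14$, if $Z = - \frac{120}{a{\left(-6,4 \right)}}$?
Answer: $\frac{1253}{3} \approx 417.67$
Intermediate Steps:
$M{\left(k \right)} = - \frac{7}{3}$ ($M{\left(k \right)} = -5 + \left(\frac{k}{k} + \frac{5}{3}\right) = -5 + \left(1 + 5 \cdot \frac{1}{3}\right) = -5 + \left(1 + \frac{5}{3}\right) = -5 + \frac{8}{3} = - \frac{7}{3}$)
$Z = 30$ ($Z = - \frac{120}{-4} = \left(-120\right) \left(- \frac{1}{4}\right) = 30$)
$M{\left(-6 \right)} + Z 14 = - \frac{7}{3} + 30 \cdot 14 = - \frac{7}{3} + 420 = \frac{1253}{3}$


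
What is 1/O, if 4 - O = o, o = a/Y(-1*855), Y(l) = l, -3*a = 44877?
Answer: -855/11539 ≈ -0.074097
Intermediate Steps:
a = -14959 (a = -⅓*44877 = -14959)
o = 14959/855 (o = -14959/((-1*855)) = -14959/(-855) = -14959*(-1/855) = 14959/855 ≈ 17.496)
O = -11539/855 (O = 4 - 1*14959/855 = 4 - 14959/855 = -11539/855 ≈ -13.496)
1/O = 1/(-11539/855) = -855/11539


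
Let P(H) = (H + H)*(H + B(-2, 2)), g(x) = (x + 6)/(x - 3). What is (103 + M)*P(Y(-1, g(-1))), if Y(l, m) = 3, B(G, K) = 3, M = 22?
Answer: 4500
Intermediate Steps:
g(x) = (6 + x)/(-3 + x)
P(H) = 2*H*(3 + H) (P(H) = (H + H)*(H + 3) = (2*H)*(3 + H) = 2*H*(3 + H))
(103 + M)*P(Y(-1, g(-1))) = (103 + 22)*(2*3*(3 + 3)) = 125*(2*3*6) = 125*36 = 4500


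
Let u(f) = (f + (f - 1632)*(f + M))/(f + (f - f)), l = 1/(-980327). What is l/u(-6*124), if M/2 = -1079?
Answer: 31/281615596309 ≈ 1.1008e-10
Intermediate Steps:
M = -2158 (M = 2*(-1079) = -2158)
l = -1/980327 ≈ -1.0201e-6
u(f) = (f + (-2158 + f)*(-1632 + f))/f (u(f) = (f + (f - 1632)*(f - 2158))/(f + (f - f)) = (f + (-1632 + f)*(-2158 + f))/(f + 0) = (f + (-2158 + f)*(-1632 + f))/f)
l/u(-6*124) = -1/(980327*(-3789 - 6*124 + 3521856/((-6*124)))) = -1/(980327*(-3789 - 744 + 3521856/(-744))) = -1/(980327*(-3789 - 744 + 3521856*(-1/744))) = -1/(980327*(-3789 - 744 - 146744/31)) = -1/(980327*(-287267/31)) = -1/980327*(-31/287267) = 31/281615596309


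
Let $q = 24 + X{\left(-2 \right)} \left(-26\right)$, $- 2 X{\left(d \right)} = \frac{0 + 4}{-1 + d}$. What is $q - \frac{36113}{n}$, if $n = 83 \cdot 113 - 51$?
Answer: $\frac{7111}{2544} \approx 2.7952$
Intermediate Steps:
$X{\left(d \right)} = - \frac{2}{-1 + d}$ ($X{\left(d \right)} = - \frac{\left(0 + 4\right) \frac{1}{-1 + d}}{2} = - \frac{4 \frac{1}{-1 + d}}{2} = - \frac{2}{-1 + d}$)
$n = 9328$ ($n = 9379 - 51 = 9328$)
$q = \frac{20}{3}$ ($q = 24 + - \frac{2}{-1 - 2} \left(-26\right) = 24 + - \frac{2}{-3} \left(-26\right) = 24 + \left(-2\right) \left(- \frac{1}{3}\right) \left(-26\right) = 24 + \frac{2}{3} \left(-26\right) = 24 - \frac{52}{3} = \frac{20}{3} \approx 6.6667$)
$q - \frac{36113}{n} = \frac{20}{3} - \frac{36113}{9328} = \frac{20}{3} - \frac{3283}{848} = \frac{7111}{2544}$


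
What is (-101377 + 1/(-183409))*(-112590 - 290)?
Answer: 2098829109418720/183409 ≈ 1.1443e+10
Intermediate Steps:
(-101377 + 1/(-183409))*(-112590 - 290) = (-101377 - 1/183409)*(-112880) = -18593454194/183409*(-112880) = 2098829109418720/183409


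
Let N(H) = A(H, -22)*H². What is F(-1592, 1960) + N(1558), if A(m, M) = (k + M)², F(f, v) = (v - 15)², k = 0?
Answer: 1178627201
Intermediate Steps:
F(f, v) = (-15 + v)²
A(m, M) = M² (A(m, M) = (0 + M)² = M²)
N(H) = 484*H² (N(H) = (-22)²*H² = 484*H²)
F(-1592, 1960) + N(1558) = (-15 + 1960)² + 484*1558² = 1945² + 484*2427364 = 3783025 + 1174844176 = 1178627201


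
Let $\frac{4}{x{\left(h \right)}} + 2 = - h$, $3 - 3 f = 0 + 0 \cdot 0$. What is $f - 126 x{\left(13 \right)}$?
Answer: $\frac{173}{5} \approx 34.6$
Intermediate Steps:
$f = 1$ ($f = 1 - \frac{0 + 0 \cdot 0}{3} = 1 - \frac{0 + 0}{3} = 1 - 0 = 1 + 0 = 1$)
$x{\left(h \right)} = \frac{4}{-2 - h}$
$f - 126 x{\left(13 \right)} = 1 - 126 \left(- \frac{4}{2 + 13}\right) = 1 - 126 \left(- \frac{4}{15}\right) = 1 - 126 \left(\left(-4\right) \frac{1}{15}\right) = 1 - - \frac{168}{5} = 1 + \frac{168}{5} = \frac{173}{5}$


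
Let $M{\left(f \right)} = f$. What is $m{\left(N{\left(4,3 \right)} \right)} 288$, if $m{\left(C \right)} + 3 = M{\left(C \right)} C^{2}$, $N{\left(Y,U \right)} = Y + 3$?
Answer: $97920$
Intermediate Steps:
$N{\left(Y,U \right)} = 3 + Y$
$m{\left(C \right)} = -3 + C^{3}$ ($m{\left(C \right)} = -3 + C C^{2} = -3 + C^{3}$)
$m{\left(N{\left(4,3 \right)} \right)} 288 = \left(-3 + \left(3 + 4\right)^{3}\right) 288 = \left(-3 + 7^{3}\right) 288 = \left(-3 + 343\right) 288 = 340 \cdot 288 = 97920$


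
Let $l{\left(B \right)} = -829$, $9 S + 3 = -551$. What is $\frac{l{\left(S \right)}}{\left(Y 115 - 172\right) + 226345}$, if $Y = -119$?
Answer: $- \frac{829}{212488} \approx -0.0039014$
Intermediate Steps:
$S = - \frac{554}{9}$ ($S = - \frac{1}{3} + \frac{1}{9} \left(-551\right) = - \frac{1}{3} - \frac{551}{9} = - \frac{554}{9} \approx -61.556$)
$\frac{l{\left(S \right)}}{\left(Y 115 - 172\right) + 226345} = - \frac{829}{\left(\left(-119\right) 115 - 172\right) + 226345} = - \frac{829}{\left(-13685 - 172\right) + 226345} = - \frac{829}{-13857 + 226345} = - \frac{829}{212488}$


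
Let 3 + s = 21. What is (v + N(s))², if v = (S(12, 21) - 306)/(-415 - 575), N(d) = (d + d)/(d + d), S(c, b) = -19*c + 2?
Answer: 579121/245025 ≈ 2.3635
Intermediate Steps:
S(c, b) = 2 - 19*c
s = 18 (s = -3 + 21 = 18)
N(d) = 1 (N(d) = (2*d)/((2*d)) = (2*d)*(1/(2*d)) = 1)
v = 266/495 (v = ((2 - 19*12) - 306)/(-415 - 575) = ((2 - 228) - 306)/(-990) = (-226 - 306)*(-1/990) = -532*(-1/990) = 266/495 ≈ 0.53737)
(v + N(s))² = (266/495 + 1)² = (761/495)² = 579121/245025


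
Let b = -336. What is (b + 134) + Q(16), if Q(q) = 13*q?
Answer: 6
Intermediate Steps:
(b + 134) + Q(16) = (-336 + 134) + 13*16 = -202 + 208 = 6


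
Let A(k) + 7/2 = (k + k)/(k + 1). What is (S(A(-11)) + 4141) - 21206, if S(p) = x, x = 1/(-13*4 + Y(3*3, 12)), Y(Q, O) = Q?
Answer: -733796/43 ≈ -17065.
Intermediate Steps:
A(k) = -7/2 + 2*k/(1 + k) (A(k) = -7/2 + (k + k)/(k + 1) = -7/2 + (2*k)/(1 + k) = -7/2 + 2*k/(1 + k))
x = -1/43 (x = 1/(-13*4 + 3*3) = 1/(-52 + 9) = 1/(-43) = -1/43 ≈ -0.023256)
S(p) = -1/43
(S(A(-11)) + 4141) - 21206 = (-1/43 + 4141) - 21206 = 178062/43 - 21206 = -733796/43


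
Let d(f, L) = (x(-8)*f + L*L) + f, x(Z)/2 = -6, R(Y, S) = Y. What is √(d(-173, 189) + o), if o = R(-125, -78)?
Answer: √37499 ≈ 193.65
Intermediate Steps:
x(Z) = -12 (x(Z) = 2*(-6) = -12)
d(f, L) = L² - 11*f (d(f, L) = (-12*f + L*L) + f = (-12*f + L²) + f = (L² - 12*f) + f = L² - 11*f)
o = -125
√(d(-173, 189) + o) = √((189² - 11*(-173)) - 125) = √((35721 + 1903) - 125) = √(37624 - 125) = √37499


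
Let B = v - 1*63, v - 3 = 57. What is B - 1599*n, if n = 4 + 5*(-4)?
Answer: 25581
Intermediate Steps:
v = 60 (v = 3 + 57 = 60)
n = -16 (n = 4 - 20 = -16)
B = -3 (B = 60 - 1*63 = 60 - 63 = -3)
B - 1599*n = -3 - 1599*(-16) = -3 - 123*(-208) = -3 + 25584 = 25581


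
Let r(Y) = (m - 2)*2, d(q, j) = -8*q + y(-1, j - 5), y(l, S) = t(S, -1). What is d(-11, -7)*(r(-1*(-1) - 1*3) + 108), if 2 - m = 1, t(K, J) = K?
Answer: 8056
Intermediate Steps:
m = 1 (m = 2 - 1*1 = 2 - 1 = 1)
y(l, S) = S
d(q, j) = -5 + j - 8*q (d(q, j) = -8*q + (j - 5) = -8*q + (-5 + j) = -5 + j - 8*q)
r(Y) = -2 (r(Y) = (1 - 2)*2 = -1*2 = -2)
d(-11, -7)*(r(-1*(-1) - 1*3) + 108) = (-5 - 7 - 8*(-11))*(-2 + 108) = (-5 - 7 + 88)*106 = 76*106 = 8056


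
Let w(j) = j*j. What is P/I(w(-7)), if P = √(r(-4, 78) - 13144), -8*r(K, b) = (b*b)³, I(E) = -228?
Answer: -I*√1759372702/57 ≈ -735.88*I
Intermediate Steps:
w(j) = j²
r(K, b) = -b⁶/8
P = 4*I*√1759372702 (P = √(-⅛*78⁶ - 13144) = √(-⅛*225199600704 - 13144) = √(-28149950088 - 13144) = √(-28149963232) = 4*I*√1759372702 ≈ 1.6778e+5*I)
P/I(w(-7)) = (4*I*√1759372702)/(-228) = (4*I*√1759372702)*(-1/228) = -I*√1759372702/57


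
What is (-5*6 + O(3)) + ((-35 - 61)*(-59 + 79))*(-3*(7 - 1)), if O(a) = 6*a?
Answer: 34548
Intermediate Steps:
(-5*6 + O(3)) + ((-35 - 61)*(-59 + 79))*(-3*(7 - 1)) = (-5*6 + 6*3) + ((-35 - 61)*(-59 + 79))*(-3*(7 - 1)) = (-30 + 18) + (-96*20)*(-3*6) = -12 - 1920*(-18) = -12 + 34560 = 34548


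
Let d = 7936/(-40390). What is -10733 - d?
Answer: -216748967/20195 ≈ -10733.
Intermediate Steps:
d = -3968/20195 (d = 7936*(-1/40390) = -3968/20195 ≈ -0.19648)
-10733 - d = -10733 - 1*(-3968/20195) = -10733 + 3968/20195 = -216748967/20195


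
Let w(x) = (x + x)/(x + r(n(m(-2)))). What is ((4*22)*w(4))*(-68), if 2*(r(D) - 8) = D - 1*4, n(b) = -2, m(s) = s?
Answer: -47872/9 ≈ -5319.1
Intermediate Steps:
r(D) = 6 + D/2 (r(D) = 8 + (D - 1*4)/2 = 8 + (D - 4)/2 = 8 + (-4 + D)/2 = 8 + (-2 + D/2) = 6 + D/2)
w(x) = 2*x/(5 + x) (w(x) = (x + x)/(x + (6 + (½)*(-2))) = (2*x)/(x + (6 - 1)) = (2*x)/(x + 5) = (2*x)/(5 + x) = 2*x/(5 + x))
((4*22)*w(4))*(-68) = ((4*22)*(2*4/(5 + 4)))*(-68) = (88*(2*4/9))*(-68) = (88*(2*4*(⅑)))*(-68) = (88*(8/9))*(-68) = (704/9)*(-68) = -47872/9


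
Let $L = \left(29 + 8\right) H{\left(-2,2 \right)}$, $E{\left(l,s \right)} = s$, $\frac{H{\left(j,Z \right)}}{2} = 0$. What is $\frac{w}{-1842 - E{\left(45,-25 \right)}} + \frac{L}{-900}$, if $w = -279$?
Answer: $\frac{279}{1817} \approx 0.15355$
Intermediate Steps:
$H{\left(j,Z \right)} = 0$ ($H{\left(j,Z \right)} = 2 \cdot 0 = 0$)
$L = 0$ ($L = \left(29 + 8\right) 0 = 37 \cdot 0 = 0$)
$\frac{w}{-1842 - E{\left(45,-25 \right)}} + \frac{L}{-900} = - \frac{279}{-1842 - -25} + \frac{0}{-900} = - \frac{279}{-1842 + 25} + 0 \left(- \frac{1}{900}\right) = - \frac{279}{-1817} + 0 = \left(-279\right) \left(- \frac{1}{1817}\right) + 0 = \frac{279}{1817} + 0 = \frac{279}{1817}$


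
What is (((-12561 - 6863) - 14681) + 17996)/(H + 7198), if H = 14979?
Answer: -16109/22177 ≈ -0.72638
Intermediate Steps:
(((-12561 - 6863) - 14681) + 17996)/(H + 7198) = (((-12561 - 6863) - 14681) + 17996)/(14979 + 7198) = ((-19424 - 14681) + 17996)/22177 = (-34105 + 17996)*(1/22177) = -16109*1/22177 = -16109/22177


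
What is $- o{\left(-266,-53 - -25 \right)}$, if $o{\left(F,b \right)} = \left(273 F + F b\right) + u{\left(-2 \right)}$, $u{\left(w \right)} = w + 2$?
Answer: $65170$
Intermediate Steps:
$u{\left(w \right)} = 2 + w$
$o{\left(F,b \right)} = 273 F + F b$ ($o{\left(F,b \right)} = \left(273 F + F b\right) + \left(2 - 2\right) = \left(273 F + F b\right) + 0 = 273 F + F b$)
$- o{\left(-266,-53 - -25 \right)} = - \left(-266\right) \left(273 - 28\right) = - \left(-266\right) 245 = \left(-1\right) \left(-65170\right) = 65170$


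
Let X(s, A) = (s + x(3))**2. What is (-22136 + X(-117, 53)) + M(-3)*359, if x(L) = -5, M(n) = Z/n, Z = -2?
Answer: -21038/3 ≈ -7012.7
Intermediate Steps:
M(n) = -2/n
X(s, A) = (-5 + s)**2 (X(s, A) = (s - 5)**2 = (-5 + s)**2)
(-22136 + X(-117, 53)) + M(-3)*359 = (-22136 + (-5 - 117)**2) - 2/(-3)*359 = (-22136 + (-122)**2) - 2*(-1/3)*359 = (-22136 + 14884) + (2/3)*359 = -7252 + 718/3 = -21038/3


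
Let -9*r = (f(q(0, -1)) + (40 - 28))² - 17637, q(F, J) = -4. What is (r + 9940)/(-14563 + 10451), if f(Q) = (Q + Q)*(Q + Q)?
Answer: -101321/37008 ≈ -2.7378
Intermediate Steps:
f(Q) = 4*Q² (f(Q) = (2*Q)*(2*Q) = 4*Q²)
r = 11861/9 (r = -((4*(-4)² + (40 - 28))² - 17637)/9 = -((4*16 + 12)² - 17637)/9 = -((64 + 12)² - 17637)/9 = -(76² - 17637)/9 = -(5776 - 17637)/9 = -⅑*(-11861) = 11861/9 ≈ 1317.9)
(r + 9940)/(-14563 + 10451) = (11861/9 + 9940)/(-14563 + 10451) = (101321/9)/(-4112) = (101321/9)*(-1/4112) = -101321/37008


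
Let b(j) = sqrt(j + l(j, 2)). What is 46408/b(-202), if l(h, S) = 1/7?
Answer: -46408*I*sqrt(1099)/471 ≈ -3266.4*I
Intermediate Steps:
l(h, S) = 1/7
b(j) = sqrt(1/7 + j) (b(j) = sqrt(j + 1/7) = sqrt(1/7 + j))
46408/b(-202) = 46408/((sqrt(7 + 49*(-202))/7)) = 46408/((sqrt(7 - 9898)/7)) = 46408/((sqrt(-9891)/7)) = 46408/(((3*I*sqrt(1099))/7)) = 46408/((3*I*sqrt(1099)/7)) = 46408*(-I*sqrt(1099)/471) = -46408*I*sqrt(1099)/471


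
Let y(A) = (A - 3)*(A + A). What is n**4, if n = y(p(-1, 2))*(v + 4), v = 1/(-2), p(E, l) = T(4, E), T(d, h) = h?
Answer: 614656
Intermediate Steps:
p(E, l) = E
v = -1/2 ≈ -0.50000
y(A) = 2*A*(-3 + A) (y(A) = (-3 + A)*(2*A) = 2*A*(-3 + A))
n = 28 (n = (2*(-1)*(-3 - 1))*(-1/2 + 4) = (2*(-1)*(-4))*(7/2) = 8*(7/2) = 28)
n**4 = 28**4 = 614656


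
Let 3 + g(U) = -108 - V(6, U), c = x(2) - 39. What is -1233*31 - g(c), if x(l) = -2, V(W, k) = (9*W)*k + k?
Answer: -40367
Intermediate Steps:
V(W, k) = k + 9*W*k (V(W, k) = 9*W*k + k = k + 9*W*k)
c = -41 (c = -2 - 39 = -41)
g(U) = -111 - 55*U (g(U) = -3 + (-108 - U*(1 + 9*6)) = -3 + (-108 - U*(1 + 54)) = -3 + (-108 - U*55) = -3 + (-108 - 55*U) = -111 - 55*U)
-1233*31 - g(c) = -1233*31 - (-111 - 55*(-41)) = -38223 - (-111 + 2255) = -38223 - 1*2144 = -38223 - 2144 = -40367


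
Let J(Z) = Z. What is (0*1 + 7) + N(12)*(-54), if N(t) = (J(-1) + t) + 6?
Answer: -911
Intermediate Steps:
N(t) = 5 + t (N(t) = (-1 + t) + 6 = 5 + t)
(0*1 + 7) + N(12)*(-54) = (0*1 + 7) + (5 + 12)*(-54) = (0 + 7) + 17*(-54) = 7 - 918 = -911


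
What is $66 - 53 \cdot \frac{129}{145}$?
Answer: $\frac{2733}{145} \approx 18.848$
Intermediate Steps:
$66 - 53 \cdot \frac{129}{145} = 66 - 53 \cdot 129 \cdot \frac{1}{145} = 66 - \frac{6837}{145} = \frac{2733}{145}$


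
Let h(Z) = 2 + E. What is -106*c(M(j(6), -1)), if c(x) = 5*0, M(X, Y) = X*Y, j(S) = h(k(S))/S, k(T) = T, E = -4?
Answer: 0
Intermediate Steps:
h(Z) = -2 (h(Z) = 2 - 4 = -2)
j(S) = -2/S
c(x) = 0
-106*c(M(j(6), -1)) = -106*0 = 0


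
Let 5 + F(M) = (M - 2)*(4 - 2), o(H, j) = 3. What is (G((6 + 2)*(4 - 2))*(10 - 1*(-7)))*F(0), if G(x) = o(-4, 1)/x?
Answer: -459/16 ≈ -28.688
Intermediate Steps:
G(x) = 3/x
F(M) = -9 + 2*M (F(M) = -5 + (M - 2)*(4 - 2) = -5 + (-2 + M)*2 = -5 + (-4 + 2*M) = -9 + 2*M)
(G((6 + 2)*(4 - 2))*(10 - 1*(-7)))*F(0) = ((3/(((6 + 2)*(4 - 2))))*(10 - 1*(-7)))*(-9 + 2*0) = ((3/((8*2)))*(10 + 7))*(-9 + 0) = ((3/16)*17)*(-9) = (51/16)*(-9) = -459/16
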